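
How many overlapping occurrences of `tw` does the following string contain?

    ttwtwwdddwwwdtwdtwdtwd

Sliding a length-2 window over the 22 characters (21 positions):
  position 2–3: tw
  position 4–5: tw
  position 14–15: tw
  position 17–18: tw
  position 20–21: tw

5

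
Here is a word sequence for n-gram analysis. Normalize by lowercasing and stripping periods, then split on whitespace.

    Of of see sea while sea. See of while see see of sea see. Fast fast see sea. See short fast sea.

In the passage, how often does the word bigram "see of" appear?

2

Scanning the 21 overlapping bigram windows for "see of":
  position 7–8: see of
  position 11–12: see of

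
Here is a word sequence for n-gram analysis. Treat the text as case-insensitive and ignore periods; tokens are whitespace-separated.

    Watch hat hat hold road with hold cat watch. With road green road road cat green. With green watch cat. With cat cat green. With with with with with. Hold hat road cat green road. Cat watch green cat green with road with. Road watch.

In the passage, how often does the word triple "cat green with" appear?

3

Scanning the 43 overlapping trigram windows for "cat green with":
  position 15–17: cat green with
  position 23–25: cat green with
  position 39–41: cat green with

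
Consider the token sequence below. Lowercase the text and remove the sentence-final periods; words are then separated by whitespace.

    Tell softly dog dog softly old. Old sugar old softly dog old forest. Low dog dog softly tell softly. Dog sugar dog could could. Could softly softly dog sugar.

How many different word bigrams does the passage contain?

20

29 tokens → 28 bigram windows in total.
Repeated bigrams (each contributes count−1 duplicates):
  softly dog: 4
  could could: 2
  dog dog: 2
  dog softly: 2
  dog sugar: 2
  tell softly: 2
8 duplicate windows → 28 − 8 = 20 distinct.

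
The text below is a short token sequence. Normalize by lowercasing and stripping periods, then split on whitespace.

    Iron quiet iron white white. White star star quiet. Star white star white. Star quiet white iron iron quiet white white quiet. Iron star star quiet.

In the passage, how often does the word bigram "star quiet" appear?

3

Scanning the 25 overlapping bigram windows for "star quiet":
  position 8–9: star quiet
  position 14–15: star quiet
  position 25–26: star quiet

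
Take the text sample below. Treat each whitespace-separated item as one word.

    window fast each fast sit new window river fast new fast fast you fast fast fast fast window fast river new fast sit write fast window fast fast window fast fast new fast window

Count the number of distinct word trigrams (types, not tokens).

26

34 tokens → 32 trigram windows in total.
Repeated trigrams (each contributes count−1 duplicates):
  fast window fast: 3
  fast fast fast: 2
  fast fast window: 2
  fast new fast: 2
  window fast fast: 2
6 duplicate windows → 32 − 6 = 26 distinct.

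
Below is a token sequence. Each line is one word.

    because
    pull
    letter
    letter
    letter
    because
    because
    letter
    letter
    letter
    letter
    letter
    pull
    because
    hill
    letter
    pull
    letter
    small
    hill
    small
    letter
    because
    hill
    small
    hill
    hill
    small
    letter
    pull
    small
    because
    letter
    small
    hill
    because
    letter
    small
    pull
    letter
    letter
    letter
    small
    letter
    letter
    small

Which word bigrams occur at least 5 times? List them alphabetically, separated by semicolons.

Bigram counts meeting the condition (at least 5 times):
  letter letter: 9
  letter small: 5

letter letter; letter small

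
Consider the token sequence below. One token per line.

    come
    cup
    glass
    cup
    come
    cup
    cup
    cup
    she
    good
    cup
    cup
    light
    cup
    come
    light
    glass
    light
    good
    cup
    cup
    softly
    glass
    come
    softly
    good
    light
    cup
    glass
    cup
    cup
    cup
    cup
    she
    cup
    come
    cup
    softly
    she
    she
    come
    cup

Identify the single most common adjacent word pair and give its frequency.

Bigram frequencies (highest first):
  cup cup: 7
  come cup: 4
  cup come: 3
  cup glass: 2
  glass cup: 2
  cup she: 2
  … (18 more, each ≤ 2)

"cup cup", 7 times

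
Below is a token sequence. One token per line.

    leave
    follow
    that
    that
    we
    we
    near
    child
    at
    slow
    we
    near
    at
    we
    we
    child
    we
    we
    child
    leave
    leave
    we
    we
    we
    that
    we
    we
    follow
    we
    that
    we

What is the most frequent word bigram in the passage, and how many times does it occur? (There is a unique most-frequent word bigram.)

"we we", 6 times

Bigram frequencies (highest first):
  we we: 6
  that we: 3
  we near: 2
  we child: 2
  we that: 2
  leave follow: 1
  … (14 more, each ≤ 1)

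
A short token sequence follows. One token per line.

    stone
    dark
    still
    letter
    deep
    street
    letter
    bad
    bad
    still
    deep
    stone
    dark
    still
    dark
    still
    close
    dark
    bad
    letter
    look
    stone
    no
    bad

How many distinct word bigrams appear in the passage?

20

24 tokens → 23 bigram windows in total.
Repeated bigrams (each contributes count−1 duplicates):
  dark still: 3
  stone dark: 2
3 duplicate windows → 23 − 3 = 20 distinct.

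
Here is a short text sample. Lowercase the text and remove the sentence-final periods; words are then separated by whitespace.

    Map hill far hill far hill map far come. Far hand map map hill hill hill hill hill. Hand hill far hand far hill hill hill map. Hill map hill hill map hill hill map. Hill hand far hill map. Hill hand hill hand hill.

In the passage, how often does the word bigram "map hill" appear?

Scanning the 44 overlapping bigram windows for "map hill":
  position 1–2: map hill
  position 13–14: map hill
  position 27–28: map hill
  position 29–30: map hill
  position 32–33: map hill
  position 35–36: map hill
  position 40–41: map hill

7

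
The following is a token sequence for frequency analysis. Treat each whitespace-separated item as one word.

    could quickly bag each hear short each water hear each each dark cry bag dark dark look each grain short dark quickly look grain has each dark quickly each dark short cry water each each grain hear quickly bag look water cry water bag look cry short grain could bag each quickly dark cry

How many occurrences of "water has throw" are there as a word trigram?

0

Scanning the 52 overlapping trigram windows for "water has throw":
  (none found)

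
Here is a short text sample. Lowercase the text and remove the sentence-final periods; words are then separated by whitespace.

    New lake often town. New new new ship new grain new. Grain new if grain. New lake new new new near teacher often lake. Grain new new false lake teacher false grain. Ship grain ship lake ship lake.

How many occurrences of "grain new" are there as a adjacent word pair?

Scanning the 37 overlapping bigram windows for "grain new":
  position 10–11: grain new
  position 12–13: grain new
  position 15–16: grain new
  position 25–26: grain new

4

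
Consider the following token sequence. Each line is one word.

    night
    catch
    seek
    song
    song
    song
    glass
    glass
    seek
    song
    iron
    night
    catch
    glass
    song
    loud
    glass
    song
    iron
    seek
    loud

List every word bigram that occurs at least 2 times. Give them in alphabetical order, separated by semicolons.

Bigram counts meeting the condition (at least 2 times):
  glass song: 2
  night catch: 2
  seek song: 2
  song iron: 2
  song song: 2

glass song; night catch; seek song; song iron; song song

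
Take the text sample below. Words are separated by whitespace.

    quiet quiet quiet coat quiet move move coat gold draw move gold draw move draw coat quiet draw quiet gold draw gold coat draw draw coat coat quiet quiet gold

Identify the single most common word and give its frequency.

"quiet", 8 times

Unigram frequencies (highest first):
  quiet: 8
  draw: 7
  coat: 6
  gold: 5
  move: 4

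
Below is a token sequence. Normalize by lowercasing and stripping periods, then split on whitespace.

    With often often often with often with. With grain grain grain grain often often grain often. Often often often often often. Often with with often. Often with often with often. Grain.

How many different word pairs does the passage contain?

8

31 tokens → 30 bigram windows in total.
Repeated bigrams (each contributes count−1 duplicates):
  often often: 10
  often with: 5
  with often: 5
  grain grain: 3
  grain often: 2
  often grain: 2
  with with: 2
22 duplicate windows → 30 − 22 = 8 distinct.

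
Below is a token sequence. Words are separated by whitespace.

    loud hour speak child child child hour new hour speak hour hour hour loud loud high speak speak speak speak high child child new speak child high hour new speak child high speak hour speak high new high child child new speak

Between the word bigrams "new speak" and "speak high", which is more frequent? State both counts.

"new speak" (3 vs 2)

"new speak": 3 occurrences
"speak high": 2 occurrences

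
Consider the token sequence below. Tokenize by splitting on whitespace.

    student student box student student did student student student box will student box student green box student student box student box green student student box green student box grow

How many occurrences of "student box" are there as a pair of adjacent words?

Scanning the 28 overlapping bigram windows for "student box":
  position 2–3: student box
  position 9–10: student box
  position 12–13: student box
  position 18–19: student box
  position 20–21: student box
  position 24–25: student box
  position 27–28: student box

7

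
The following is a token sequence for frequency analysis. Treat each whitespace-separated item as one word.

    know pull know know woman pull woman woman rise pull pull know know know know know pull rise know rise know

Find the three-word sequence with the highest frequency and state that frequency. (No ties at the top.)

Trigram frequencies (highest first):
  know know know: 3
  pull know know: 2
  know pull know: 1
  know know woman: 1
  know woman pull: 1
  woman pull woman: 1
  … (10 more, each ≤ 1)

"know know know", 3 times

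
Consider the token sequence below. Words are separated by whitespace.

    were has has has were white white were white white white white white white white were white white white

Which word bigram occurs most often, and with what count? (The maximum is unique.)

"white white", 9 times

Bigram frequencies (highest first):
  white white: 9
  were white: 3
  has has: 2
  white were: 2
  were has: 1
  has were: 1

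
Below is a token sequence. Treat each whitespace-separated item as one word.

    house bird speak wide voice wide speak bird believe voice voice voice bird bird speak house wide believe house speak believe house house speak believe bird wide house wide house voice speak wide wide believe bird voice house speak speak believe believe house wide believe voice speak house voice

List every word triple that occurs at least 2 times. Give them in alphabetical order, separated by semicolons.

Trigram counts meeting the condition (at least 2 times):
  house speak believe: 2
  house wide believe: 2

house speak believe; house wide believe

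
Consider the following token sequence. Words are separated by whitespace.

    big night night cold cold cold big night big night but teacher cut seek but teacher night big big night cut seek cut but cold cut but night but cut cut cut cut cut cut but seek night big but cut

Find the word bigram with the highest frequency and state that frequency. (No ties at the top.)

"cut cut", 5 times

Bigram frequencies (highest first):
  cut cut: 5
  big night: 4
  night big: 3
  cut but: 3
  cold cold: 2
  night but: 2
  … (18 more, each ≤ 2)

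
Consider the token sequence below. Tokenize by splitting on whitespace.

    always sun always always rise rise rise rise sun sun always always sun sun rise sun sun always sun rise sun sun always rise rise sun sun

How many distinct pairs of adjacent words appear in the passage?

8

27 tokens → 26 bigram windows in total.
Repeated bigrams (each contributes count−1 duplicates):
  sun sun: 5
  rise rise: 4
  rise sun: 4
  sun always: 4
  always sun: 3
  always always: 2
  always rise: 2
  sun rise: 2
18 duplicate windows → 26 − 18 = 8 distinct.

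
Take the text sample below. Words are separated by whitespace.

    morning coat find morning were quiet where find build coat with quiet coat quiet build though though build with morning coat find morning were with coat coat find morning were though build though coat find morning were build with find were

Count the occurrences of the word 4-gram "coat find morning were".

4

Scanning the 38 overlapping 4-gram windows for "coat find morning were":
  position 2–5: coat find morning were
  position 21–24: coat find morning were
  position 27–30: coat find morning were
  position 34–37: coat find morning were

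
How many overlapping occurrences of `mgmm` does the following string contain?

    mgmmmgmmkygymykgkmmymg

Sliding a length-4 window over the 22 characters (19 positions):
  position 1–4: mgmm
  position 5–8: mgmm

2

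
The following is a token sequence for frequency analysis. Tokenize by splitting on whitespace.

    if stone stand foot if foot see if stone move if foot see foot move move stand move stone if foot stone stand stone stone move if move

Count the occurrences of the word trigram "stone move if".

2

Scanning the 26 overlapping trigram windows for "stone move if":
  position 9–11: stone move if
  position 25–27: stone move if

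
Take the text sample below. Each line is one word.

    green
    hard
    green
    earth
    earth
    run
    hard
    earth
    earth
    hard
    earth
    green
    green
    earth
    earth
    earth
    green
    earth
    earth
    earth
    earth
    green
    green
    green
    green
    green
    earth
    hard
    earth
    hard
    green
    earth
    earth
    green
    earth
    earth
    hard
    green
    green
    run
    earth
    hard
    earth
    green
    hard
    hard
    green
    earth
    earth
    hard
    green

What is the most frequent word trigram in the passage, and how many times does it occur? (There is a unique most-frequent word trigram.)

"green earth earth", 6 times

Trigram frequencies (highest first):
  green earth earth: 6
  hard green earth: 3
  earth earth hard: 3
  earth hard earth: 3
  earth earth earth: 3
  earth earth green: 3
  … (20 more, each ≤ 3)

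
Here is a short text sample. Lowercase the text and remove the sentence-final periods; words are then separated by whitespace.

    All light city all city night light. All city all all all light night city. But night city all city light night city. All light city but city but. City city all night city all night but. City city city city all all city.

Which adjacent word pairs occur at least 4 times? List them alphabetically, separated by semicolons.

Bigram counts meeting the condition (at least 4 times):
  all city: 4
  city all: 7
  city city: 4
  night city: 4

all city; city all; city city; night city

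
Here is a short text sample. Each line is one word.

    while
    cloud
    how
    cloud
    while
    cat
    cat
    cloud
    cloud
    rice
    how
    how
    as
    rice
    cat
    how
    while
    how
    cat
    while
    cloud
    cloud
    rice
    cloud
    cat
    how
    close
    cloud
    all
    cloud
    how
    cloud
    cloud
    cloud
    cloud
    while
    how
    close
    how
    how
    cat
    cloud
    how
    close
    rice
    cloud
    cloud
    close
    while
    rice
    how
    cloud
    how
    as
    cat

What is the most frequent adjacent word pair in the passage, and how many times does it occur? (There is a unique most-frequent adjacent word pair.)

"cloud cloud", 6 times

Bigram frequencies (highest first):
  cloud cloud: 6
  cloud how: 4
  how cloud: 3
  how close: 3
  while cloud: 2
  cloud while: 2
  … (25 more, each ≤ 2)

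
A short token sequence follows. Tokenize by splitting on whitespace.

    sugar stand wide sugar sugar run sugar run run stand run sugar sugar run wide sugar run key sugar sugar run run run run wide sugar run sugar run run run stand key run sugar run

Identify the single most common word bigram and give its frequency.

Bigram frequencies (highest first):
  sugar run: 8
  run run: 6
  run sugar: 4
  wide sugar: 3
  sugar sugar: 3
  run stand: 2
  … (8 more, each ≤ 2)

"sugar run", 8 times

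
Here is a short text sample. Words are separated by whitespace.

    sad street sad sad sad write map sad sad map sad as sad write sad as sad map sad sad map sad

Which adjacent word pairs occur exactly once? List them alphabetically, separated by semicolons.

Bigram counts meeting the condition (exactly once):
  sad street: 1
  street sad: 1
  write map: 1
  write sad: 1

sad street; street sad; write map; write sad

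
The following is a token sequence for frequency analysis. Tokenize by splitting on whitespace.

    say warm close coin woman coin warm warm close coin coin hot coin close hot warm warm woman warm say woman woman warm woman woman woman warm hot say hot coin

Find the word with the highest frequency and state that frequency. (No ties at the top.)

Unigram frequencies (highest first):
  warm: 8
  woman: 7
  coin: 6
  hot: 4
  say: 3
  close: 3

"warm", 8 times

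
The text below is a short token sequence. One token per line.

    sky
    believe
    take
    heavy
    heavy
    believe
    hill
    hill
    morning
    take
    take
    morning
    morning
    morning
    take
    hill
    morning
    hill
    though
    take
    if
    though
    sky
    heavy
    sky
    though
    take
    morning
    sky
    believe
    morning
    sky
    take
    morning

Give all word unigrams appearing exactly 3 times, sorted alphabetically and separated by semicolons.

believe; heavy; though

Unigram counts meeting the condition (exactly 3 times):
  believe: 3
  heavy: 3
  though: 3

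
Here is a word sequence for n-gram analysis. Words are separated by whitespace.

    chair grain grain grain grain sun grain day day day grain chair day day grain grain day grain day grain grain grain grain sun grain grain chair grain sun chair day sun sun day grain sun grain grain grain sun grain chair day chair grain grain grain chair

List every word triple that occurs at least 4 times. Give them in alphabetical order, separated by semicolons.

Trigram counts meeting the condition (at least 4 times):
  grain grain grain: 6
  grain sun grain: 4

grain grain grain; grain sun grain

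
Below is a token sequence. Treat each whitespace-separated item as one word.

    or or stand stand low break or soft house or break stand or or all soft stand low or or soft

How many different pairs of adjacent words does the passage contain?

16

21 tokens → 20 bigram windows in total.
Repeated bigrams (each contributes count−1 duplicates):
  or or: 3
  or soft: 2
  stand low: 2
4 duplicate windows → 20 − 4 = 16 distinct.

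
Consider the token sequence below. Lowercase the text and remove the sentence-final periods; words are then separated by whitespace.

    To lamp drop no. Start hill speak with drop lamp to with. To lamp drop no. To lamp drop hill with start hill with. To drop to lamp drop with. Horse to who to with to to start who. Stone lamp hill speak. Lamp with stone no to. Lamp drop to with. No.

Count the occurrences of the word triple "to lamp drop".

Scanning the 51 overlapping trigram windows for "to lamp drop":
  position 1–3: to lamp drop
  position 13–15: to lamp drop
  position 17–19: to lamp drop
  position 27–29: to lamp drop
  position 48–50: to lamp drop

5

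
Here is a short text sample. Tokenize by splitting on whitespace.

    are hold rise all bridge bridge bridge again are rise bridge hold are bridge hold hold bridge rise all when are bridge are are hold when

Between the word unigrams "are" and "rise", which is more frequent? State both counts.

"are" (6 vs 3)

"are": 6 occurrences
"rise": 3 occurrences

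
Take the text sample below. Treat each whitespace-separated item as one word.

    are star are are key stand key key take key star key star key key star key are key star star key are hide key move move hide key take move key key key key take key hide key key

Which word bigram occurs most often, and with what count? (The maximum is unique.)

Bigram frequencies (highest first):
  key key: 6
  key star: 4
  star key: 4
  key take: 3
  hide key: 3
  are key: 2
  … (15 more, each ≤ 2)

"key key", 6 times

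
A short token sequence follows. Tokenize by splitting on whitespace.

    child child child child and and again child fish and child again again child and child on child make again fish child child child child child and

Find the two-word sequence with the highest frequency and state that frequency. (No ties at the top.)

"child child", 7 times

Bigram frequencies (highest first):
  child child: 7
  child and: 3
  again child: 2
  and child: 2
  and and: 1
  and again: 1
  … (10 more, each ≤ 1)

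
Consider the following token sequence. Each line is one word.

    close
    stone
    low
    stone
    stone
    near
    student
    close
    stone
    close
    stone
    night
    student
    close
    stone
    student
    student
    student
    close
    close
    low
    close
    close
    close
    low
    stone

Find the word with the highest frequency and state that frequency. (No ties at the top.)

Unigram frequencies (highest first):
  close: 9
  stone: 7
  student: 5
  low: 3
  near: 1
  night: 1

"close", 9 times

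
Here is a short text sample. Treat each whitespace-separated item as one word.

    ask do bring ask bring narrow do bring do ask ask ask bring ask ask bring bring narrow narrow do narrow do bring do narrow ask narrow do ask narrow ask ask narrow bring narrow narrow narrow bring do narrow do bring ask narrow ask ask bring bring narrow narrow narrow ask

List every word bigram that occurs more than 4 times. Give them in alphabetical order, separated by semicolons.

Bigram counts meeting the condition (more than 4 times):
  ask ask: 5
  narrow do: 5
  narrow narrow: 5

ask ask; narrow do; narrow narrow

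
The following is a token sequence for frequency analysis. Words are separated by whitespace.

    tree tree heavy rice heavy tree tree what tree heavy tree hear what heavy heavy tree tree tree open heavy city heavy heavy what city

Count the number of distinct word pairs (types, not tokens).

25 tokens → 24 bigram windows in total.
Repeated bigrams (each contributes count−1 duplicates):
  tree tree: 4
  heavy tree: 3
  heavy heavy: 2
  tree heavy: 2
7 duplicate windows → 24 − 7 = 17 distinct.

17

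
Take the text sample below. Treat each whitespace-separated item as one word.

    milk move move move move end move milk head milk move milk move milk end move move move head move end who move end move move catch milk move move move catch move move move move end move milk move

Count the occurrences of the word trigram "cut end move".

0

Scanning the 38 overlapping trigram windows for "cut end move":
  (none found)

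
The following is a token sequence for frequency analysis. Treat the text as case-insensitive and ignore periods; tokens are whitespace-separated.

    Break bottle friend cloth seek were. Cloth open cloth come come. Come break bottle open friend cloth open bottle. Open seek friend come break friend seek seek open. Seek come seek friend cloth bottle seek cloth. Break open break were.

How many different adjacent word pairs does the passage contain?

30

40 tokens → 39 bigram windows in total.
Repeated bigrams (each contributes count−1 duplicates):
  friend cloth: 3
  bottle open: 2
  break bottle: 2
  cloth open: 2
  come break: 2
  come come: 2
  open seek: 2
  seek friend: 2
9 duplicate windows → 39 − 9 = 30 distinct.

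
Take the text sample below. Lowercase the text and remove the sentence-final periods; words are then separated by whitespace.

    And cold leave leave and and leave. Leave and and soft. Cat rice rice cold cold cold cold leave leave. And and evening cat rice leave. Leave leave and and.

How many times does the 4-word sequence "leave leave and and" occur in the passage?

4

Scanning the 27 overlapping 4-gram windows for "leave leave and and":
  position 3–6: leave leave and and
  position 7–10: leave leave and and
  position 19–22: leave leave and and
  position 27–30: leave leave and and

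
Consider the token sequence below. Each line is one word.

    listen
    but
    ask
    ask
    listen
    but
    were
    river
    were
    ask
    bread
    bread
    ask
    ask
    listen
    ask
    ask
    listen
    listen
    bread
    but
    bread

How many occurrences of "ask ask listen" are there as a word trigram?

Scanning the 20 overlapping trigram windows for "ask ask listen":
  position 3–5: ask ask listen
  position 13–15: ask ask listen
  position 16–18: ask ask listen

3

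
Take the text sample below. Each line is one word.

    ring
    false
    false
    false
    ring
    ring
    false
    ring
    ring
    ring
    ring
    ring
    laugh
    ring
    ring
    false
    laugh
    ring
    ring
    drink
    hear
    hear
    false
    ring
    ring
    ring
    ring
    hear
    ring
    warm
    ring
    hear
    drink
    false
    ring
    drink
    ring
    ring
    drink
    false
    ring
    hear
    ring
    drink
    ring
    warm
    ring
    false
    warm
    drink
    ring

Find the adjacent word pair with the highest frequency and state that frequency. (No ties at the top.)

Bigram frequencies (highest first):
  ring ring: 11
  false ring: 5
  ring false: 4
  ring drink: 4
  ring hear: 3
  drink ring: 3
  … (14 more, each ≤ 2)

"ring ring", 11 times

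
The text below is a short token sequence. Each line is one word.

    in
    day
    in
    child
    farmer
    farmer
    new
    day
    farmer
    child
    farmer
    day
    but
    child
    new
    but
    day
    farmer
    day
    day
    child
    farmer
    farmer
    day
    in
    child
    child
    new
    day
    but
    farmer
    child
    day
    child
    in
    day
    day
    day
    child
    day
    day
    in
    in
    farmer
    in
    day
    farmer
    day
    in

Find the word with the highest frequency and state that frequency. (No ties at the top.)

"day", 16 times

Unigram frequencies (highest first):
  day: 16
  farmer: 10
  child: 9
  in: 8
  new: 3
  but: 3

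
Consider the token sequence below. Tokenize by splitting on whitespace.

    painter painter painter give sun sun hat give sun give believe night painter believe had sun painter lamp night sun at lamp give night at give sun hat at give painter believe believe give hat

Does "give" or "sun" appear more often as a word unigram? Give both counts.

"give": 7 occurrences
"sun": 6 occurrences

"give" (7 vs 6)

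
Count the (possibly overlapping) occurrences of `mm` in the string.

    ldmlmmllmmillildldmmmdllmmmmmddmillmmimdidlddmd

9

Sliding a length-2 window over the 47 characters (46 positions):
  position 5–6: mm
  position 9–10: mm
  position 19–20: mm
  position 20–21: mm
  position 25–26: mm
  position 26–27: mm
  position 27–28: mm
  position 28–29: mm
  position 36–37: mm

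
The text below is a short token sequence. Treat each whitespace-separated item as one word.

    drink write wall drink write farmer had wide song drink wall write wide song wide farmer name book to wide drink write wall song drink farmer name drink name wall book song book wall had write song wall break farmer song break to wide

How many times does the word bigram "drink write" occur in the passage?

Scanning the 43 overlapping bigram windows for "drink write":
  position 1–2: drink write
  position 4–5: drink write
  position 21–22: drink write

3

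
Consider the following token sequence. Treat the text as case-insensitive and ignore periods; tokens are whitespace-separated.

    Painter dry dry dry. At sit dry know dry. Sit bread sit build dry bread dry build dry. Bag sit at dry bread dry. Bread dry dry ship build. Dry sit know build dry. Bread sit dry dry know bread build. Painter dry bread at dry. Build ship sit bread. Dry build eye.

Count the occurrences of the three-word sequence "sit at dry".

Scanning the 51 overlapping trigram windows for "sit at dry":
  position 20–22: sit at dry

1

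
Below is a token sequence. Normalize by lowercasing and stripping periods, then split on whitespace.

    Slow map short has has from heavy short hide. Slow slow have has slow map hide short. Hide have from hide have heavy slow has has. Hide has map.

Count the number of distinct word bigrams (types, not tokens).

24

29 tokens → 28 bigram windows in total.
Repeated bigrams (each contributes count−1 duplicates):
  has has: 2
  hide have: 2
  short hide: 2
  slow map: 2
4 duplicate windows → 28 − 4 = 24 distinct.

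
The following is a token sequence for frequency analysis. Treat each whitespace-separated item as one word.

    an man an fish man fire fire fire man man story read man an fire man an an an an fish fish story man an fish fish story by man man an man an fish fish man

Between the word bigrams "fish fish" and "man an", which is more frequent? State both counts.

"fish fish": 3 occurrences
"man an": 6 occurrences

"man an" (6 vs 3)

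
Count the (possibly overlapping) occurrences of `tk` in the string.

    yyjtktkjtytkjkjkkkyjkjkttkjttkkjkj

Sliding a length-2 window over the 34 characters (33 positions):
  position 4–5: tk
  position 6–7: tk
  position 11–12: tk
  position 25–26: tk
  position 29–30: tk

5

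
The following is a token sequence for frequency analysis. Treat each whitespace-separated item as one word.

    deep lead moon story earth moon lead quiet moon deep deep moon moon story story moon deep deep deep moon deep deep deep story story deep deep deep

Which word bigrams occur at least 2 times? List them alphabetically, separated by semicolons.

Bigram counts meeting the condition (at least 2 times):
  deep deep: 7
  deep moon: 2
  moon deep: 3
  moon story: 2
  story story: 2

deep deep; deep moon; moon deep; moon story; story story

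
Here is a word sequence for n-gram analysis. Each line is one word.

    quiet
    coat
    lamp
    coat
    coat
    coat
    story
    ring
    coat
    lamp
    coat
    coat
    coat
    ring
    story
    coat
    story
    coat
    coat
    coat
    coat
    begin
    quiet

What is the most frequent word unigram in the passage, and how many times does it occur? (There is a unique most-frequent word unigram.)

"coat", 13 times

Unigram frequencies (highest first):
  coat: 13
  story: 3
  quiet: 2
  lamp: 2
  ring: 2
  begin: 1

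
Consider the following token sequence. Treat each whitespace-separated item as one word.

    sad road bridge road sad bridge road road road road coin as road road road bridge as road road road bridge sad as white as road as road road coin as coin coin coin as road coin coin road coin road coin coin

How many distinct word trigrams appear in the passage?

43 tokens → 41 trigram windows in total.
Repeated trigrams (each contributes count−1 duplicates):
  road road road: 4
  as road road: 3
  coin as road: 2
  coin road coin: 2
  road coin as: 2
  road coin coin: 2
  road road bridge: 2
  road road coin: 2
11 duplicate windows → 41 − 11 = 30 distinct.

30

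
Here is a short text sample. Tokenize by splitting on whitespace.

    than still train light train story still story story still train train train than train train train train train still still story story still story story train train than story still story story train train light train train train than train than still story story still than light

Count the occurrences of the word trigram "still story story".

Scanning the 46 overlapping trigram windows for "still story story":
  position 7–9: still story story
  position 21–23: still story story
  position 24–26: still story story
  position 31–33: still story story
  position 43–45: still story story

5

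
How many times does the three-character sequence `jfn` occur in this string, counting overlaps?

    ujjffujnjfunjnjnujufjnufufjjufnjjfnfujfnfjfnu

Sliding a length-3 window over the 45 characters (43 positions):
  position 33–35: jfn
  position 38–40: jfn
  position 42–44: jfn

3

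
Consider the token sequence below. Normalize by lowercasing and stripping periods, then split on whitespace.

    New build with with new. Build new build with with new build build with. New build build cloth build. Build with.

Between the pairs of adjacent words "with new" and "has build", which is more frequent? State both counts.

"with new" (3 vs 0)

"with new": 3 occurrences
"has build": 0 occurrences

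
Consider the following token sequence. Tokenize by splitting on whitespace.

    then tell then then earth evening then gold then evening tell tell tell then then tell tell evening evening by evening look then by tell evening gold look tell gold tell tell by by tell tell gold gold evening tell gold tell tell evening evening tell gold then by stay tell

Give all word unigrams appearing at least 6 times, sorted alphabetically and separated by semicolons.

evening; gold; tell; then

Unigram counts meeting the condition (at least 6 times):
  evening: 9
  gold: 7
  tell: 17
  then: 9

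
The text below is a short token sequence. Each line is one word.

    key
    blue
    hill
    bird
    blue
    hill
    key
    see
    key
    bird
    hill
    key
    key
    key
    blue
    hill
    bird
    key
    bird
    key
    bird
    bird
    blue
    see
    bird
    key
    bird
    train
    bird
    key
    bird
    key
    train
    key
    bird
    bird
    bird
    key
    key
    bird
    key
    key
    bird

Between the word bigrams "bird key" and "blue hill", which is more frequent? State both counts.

"bird key": 7 occurrences
"blue hill": 3 occurrences

"bird key" (7 vs 3)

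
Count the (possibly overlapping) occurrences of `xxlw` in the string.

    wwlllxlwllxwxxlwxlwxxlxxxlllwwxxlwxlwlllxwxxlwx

Sliding a length-4 window over the 47 characters (44 positions):
  position 13–16: xxlw
  position 31–34: xxlw
  position 43–46: xxlw

3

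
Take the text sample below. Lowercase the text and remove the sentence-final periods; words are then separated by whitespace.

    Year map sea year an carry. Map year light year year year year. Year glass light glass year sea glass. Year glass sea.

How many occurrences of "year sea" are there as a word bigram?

1

Scanning the 22 overlapping bigram windows for "year sea":
  position 18–19: year sea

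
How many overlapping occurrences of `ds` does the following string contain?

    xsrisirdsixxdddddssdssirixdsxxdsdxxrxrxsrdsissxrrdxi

6

Sliding a length-2 window over the 52 characters (51 positions):
  position 8–9: ds
  position 17–18: ds
  position 20–21: ds
  position 27–28: ds
  position 31–32: ds
  position 42–43: ds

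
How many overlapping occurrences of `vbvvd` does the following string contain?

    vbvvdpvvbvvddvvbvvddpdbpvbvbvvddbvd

Sliding a length-5 window over the 35 characters (31 positions):
  position 1–5: vbvvd
  position 8–12: vbvvd
  position 15–19: vbvvd
  position 27–31: vbvvd

4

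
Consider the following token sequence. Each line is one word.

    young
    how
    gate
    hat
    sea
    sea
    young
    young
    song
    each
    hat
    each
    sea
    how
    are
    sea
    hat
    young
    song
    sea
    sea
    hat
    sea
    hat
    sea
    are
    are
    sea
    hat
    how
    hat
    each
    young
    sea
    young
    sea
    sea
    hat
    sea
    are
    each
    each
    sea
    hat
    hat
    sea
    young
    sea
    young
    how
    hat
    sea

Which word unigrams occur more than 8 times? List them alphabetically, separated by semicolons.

hat; sea

Unigram counts meeting the condition (more than 8 times):
  hat: 11
  sea: 17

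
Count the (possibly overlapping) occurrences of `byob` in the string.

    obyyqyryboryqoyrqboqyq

0

Sliding a length-4 window over the 22 characters (19 positions):
  (no match at any position)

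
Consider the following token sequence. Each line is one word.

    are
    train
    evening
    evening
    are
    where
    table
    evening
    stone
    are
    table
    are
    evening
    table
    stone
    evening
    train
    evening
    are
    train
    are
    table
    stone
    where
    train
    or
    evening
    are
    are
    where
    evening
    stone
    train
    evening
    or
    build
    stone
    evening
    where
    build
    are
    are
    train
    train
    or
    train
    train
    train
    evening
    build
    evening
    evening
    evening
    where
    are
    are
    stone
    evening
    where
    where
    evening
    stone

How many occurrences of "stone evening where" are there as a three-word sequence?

2

Scanning the 60 overlapping trigram windows for "stone evening where":
  position 37–39: stone evening where
  position 57–59: stone evening where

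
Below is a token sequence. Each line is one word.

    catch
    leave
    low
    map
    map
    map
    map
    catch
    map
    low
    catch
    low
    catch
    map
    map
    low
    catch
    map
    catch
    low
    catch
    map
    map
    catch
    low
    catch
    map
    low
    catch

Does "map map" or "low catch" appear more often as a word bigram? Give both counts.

"map map": 5 occurrences
"low catch": 6 occurrences

"low catch" (6 vs 5)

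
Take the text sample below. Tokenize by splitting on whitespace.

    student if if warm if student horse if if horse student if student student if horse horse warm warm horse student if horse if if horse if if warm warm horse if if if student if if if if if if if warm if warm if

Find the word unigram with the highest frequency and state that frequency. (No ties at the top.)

"if", 24 times

Unigram frequencies (highest first):
  if: 24
  horse: 8
  student: 7
  warm: 7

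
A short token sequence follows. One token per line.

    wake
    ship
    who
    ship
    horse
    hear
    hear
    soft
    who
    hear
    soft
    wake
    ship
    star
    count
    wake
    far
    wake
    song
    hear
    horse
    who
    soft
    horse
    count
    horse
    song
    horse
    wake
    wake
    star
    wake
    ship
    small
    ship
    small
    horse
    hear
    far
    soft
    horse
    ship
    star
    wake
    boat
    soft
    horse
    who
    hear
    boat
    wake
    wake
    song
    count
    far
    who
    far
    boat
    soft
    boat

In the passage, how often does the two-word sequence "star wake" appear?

Scanning the 59 overlapping bigram windows for "star wake":
  position 31–32: star wake
  position 43–44: star wake

2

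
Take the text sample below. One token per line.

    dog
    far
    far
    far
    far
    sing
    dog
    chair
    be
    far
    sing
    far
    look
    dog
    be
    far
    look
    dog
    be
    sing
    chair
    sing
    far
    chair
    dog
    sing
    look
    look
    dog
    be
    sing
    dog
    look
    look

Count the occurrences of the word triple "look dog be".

Scanning the 32 overlapping trigram windows for "look dog be":
  position 13–15: look dog be
  position 17–19: look dog be
  position 28–30: look dog be

3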